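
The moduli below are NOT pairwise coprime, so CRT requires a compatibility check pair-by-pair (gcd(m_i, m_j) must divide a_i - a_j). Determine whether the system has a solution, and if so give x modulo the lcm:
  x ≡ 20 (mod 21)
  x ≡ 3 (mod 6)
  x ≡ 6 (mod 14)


Moduli 21, 6, 14 are not pairwise coprime, so CRT works modulo lcm(m_i) when all pairwise compatibility conditions hold.
Pairwise compatibility: gcd(m_i, m_j) must divide a_i - a_j for every pair.
Merge one congruence at a time:
  Start: x ≡ 20 (mod 21).
  Combine with x ≡ 3 (mod 6): gcd(21, 6) = 3, and 3 - 20 = -17 is NOT divisible by 3.
    ⇒ system is inconsistent (no integer solution).

No solution (the system is inconsistent).


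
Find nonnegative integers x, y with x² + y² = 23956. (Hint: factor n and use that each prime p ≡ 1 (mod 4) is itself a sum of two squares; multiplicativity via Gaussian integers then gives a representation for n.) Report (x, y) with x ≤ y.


Step 1: Factor n = 23956 = 2^2 · 53 · 113.
Step 2: Check the mod-4 condition on each prime factor: 2 = 2 (special); 53 ≡ 1 (mod 4), exponent 1; 113 ≡ 1 (mod 4), exponent 1.
All primes ≡ 3 (mod 4) appear to even exponent (or don't appear), so by the two-squares theorem n IS expressible as a sum of two squares.
Step 3: Build a representation. Group n = k² · m with k = 2 and m = 53 · 113 = 5989 (a product of primes ≡ 1 (mod 4)); a representation of m scales to one of n via (k·x)² + (k·y)² = k²(x² + y²). Each prime p ≡ 1 (mod 4) is itself a sum of two squares; find a² by testing p − a² for a perfect square:
  53: 53 − 1² = 52, 53 − 2² = 49 = 7² ⇒ 53 = 2² + 7².
  113: 113 − 1² = 112, 113 − 2² = 109, 113 − 3² = 104, 113 − 4² = 97, 113 − 5² = 88, 113 − 6² = 77, 113 − 7² = 64 = 8² ⇒ 113 = 7² + 8².
  Combine using the Brahmagupta–Fibonacci identity (a² + b²)(c² + d²) = (ac − bd)² + (ad + bc)² = (ac + bd)² + (ad − bc)²:
  53 · 113 = 5989: from (2² + 7²)(7² + 8²), take (2·7 − 7·8, 2·8 + 7·7) = (14 − 56, 16 + 49) = (-42, 65); dropping signs (only squares matter) gives (42, 65); check 42² + 65² = 1764 + 4225 = 5989 ✓.
  Scale by k = 2: (2·42, 2·65) = (84, 130).
Step 4: Order so x ≤ y and verify: 84² + 130² = 7056 + 16900 = 23956 = n. ✓

n = 23956 = 84² + 130² (one valid representation with x ≤ y).


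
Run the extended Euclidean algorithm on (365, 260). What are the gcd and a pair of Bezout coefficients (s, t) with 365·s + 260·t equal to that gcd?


Euclidean algorithm on (365, 260) — divide until remainder is 0:
  365 = 1 · 260 + 105
  260 = 2 · 105 + 50
  105 = 2 · 50 + 5
  50 = 10 · 5 + 0
gcd(365, 260) = 5.
Track Bezout coefficients alongside the remainders: start with r₀ = 365 = a·1 + b·0 (s = 1, t = 0) and r₁ = 260 = a·0 + b·1 (s = 0, t = 1); each new remainder r_{k+1} = r_{k-1} − q_k·r_k inherits s_{k+1} = s_{k-1} − q_k·s_k, t_{k+1} = t_{k-1} − q_k·t_k, so r_k = a·s_k + b·t_k at every step:
  q = 1: r = 105, s = 1 − 1·0 = 1, t = 0 − 1·1 = -1  (check: 365·1 + 260·(-1) = 105)
  q = 2: r = 50, s = 0 − 2·1 = -2, t = 1 − 2·(-1) = 3  (check: 365·(-2) + 260·3 = 50)
  q = 2: r = 5, s = 1 − 2·(-2) = 5, t = -1 − 2·3 = -7  (check: 365·5 + 260·(-7) = 5)
The row with r = 5 (the gcd) gives the Bezout coefficients s = 5, t = -7.
Result: 365 · (5) + 260 · (-7) = 5.

gcd(365, 260) = 5; s = 5, t = -7 (check: 365·5 + 260·(-7) = 5).


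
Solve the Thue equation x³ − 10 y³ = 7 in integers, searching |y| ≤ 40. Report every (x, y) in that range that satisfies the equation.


The equation is x³ - 10y³ = 7. For fixed y, x³ = 10·y³ + 7, so a solution requires the RHS to be a perfect cube.
Strategy: iterate y from -40 to 40, compute RHS = 10·y³ + 7, and check whether it is a (positive or negative) perfect cube.
Check small values of y:
  y = 0: RHS = 7 is not a perfect cube.
  y = 1: RHS = 17 is not a perfect cube.
  y = -1: RHS = -3 is not a perfect cube.
  y = 2: RHS = 87 is not a perfect cube.
  y = -2: RHS = -73 is not a perfect cube.
  y = 3: RHS = 277 is not a perfect cube.
  y = -3: RHS = -263 is not a perfect cube.
Continuing the search up to |y| = 40 finds no solutions either.
No (x, y) in the scanned range satisfies the equation.

No integer solutions with |y| ≤ 40.


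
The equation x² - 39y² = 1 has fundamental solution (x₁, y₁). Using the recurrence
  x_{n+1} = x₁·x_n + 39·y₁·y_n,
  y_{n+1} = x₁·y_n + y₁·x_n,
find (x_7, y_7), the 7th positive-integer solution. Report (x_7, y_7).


Step 1: Find the fundamental solution (x₁, y₁) of x² - 39y² = 1.
  Expand √39 as a continued fraction. a₀ = ⌊√39⌋ = 6; iterate m_{k+1} = d_k·a_k − m_k, d_{k+1} = (39 − m_{k+1}²)/d_k, a_{k+1} = ⌊(a₀ + m_{k+1})/d_{k+1}⌋ (starting m₀ = 0, d₀ = 1), with convergents p_k = a_k·p_{k-1} + p_{k-2}, q_k = a_k·q_{k-1} + q_{k-2} (p₋₁ = 1, q₋₁ = 0):
  k = 0: a₀ = 6; p₀/q₀ = 6/1; p₀² − 39·q₀² = 36 − 39 = -3.
  k = 1: m = 6, d = 3, a = ⌊(6 + 6)/3⌋ = 4; p/q = (4·6 + 1)/(4·1 + 0) = 25/4; p² − 39·q² = 625 − 624 = 1.
  The first convergent with p² − 39·q² = 1 gives the fundamental solution (x₁, y₁) = (25, 4).
Step 2: Apply the recurrence (x_{n+1}, y_{n+1}) = (x₁x_n + 39y₁y_n, x₁y_n + y₁x_n) repeatedly.
  From (x_1, y_1) = (25, 4): x_2 = 25·25 + 39·4·4 = 1249; y_2 = 25·4 + 4·25 = 200.
  From (x_2, y_2) = (1249, 200): x_3 = 25·1249 + 39·4·200 = 62425; y_3 = 25·200 + 4·1249 = 9996.
  From (x_3, y_3) = (62425, 9996): x_4 = 25·62425 + 39·4·9996 = 3120001; y_4 = 25·9996 + 4·62425 = 499600.
  From (x_4, y_4) = (3120001, 499600): x_5 = 25·3120001 + 39·4·499600 = 155937625; y_5 = 25·499600 + 4·3120001 = 24970004.
  From (x_5, y_5) = (155937625, 24970004): x_6 = 25·155937625 + 39·4·24970004 = 7793761249; y_6 = 25·24970004 + 4·155937625 = 1248000600.
  From (x_6, y_6) = (7793761249, 1248000600): x_7 = 25·7793761249 + 39·4·1248000600 = 389532124825; y_7 = 25·1248000600 + 4·7793761249 = 62375059996.
Step 3: Verify x_7² - 39·y_7² = 151735276270679381280625 - 151735276270679381280624 = 1 (should be 1). ✓

(x_1, y_1) = (25, 4); (x_7, y_7) = (389532124825, 62375059996).


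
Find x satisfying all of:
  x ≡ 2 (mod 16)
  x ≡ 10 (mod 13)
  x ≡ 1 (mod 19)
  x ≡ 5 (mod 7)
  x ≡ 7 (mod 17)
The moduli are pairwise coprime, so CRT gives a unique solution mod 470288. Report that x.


Product of moduli M = 16 · 13 · 19 · 7 · 17 = 470288.
Merge one congruence at a time:
  Start: x ≡ 2 (mod 16).
  Combine with x ≡ 10 (mod 13); new modulus lcm = 208.
    Write x = 2 + 16·t and substitute into x ≡ 10 (mod 13): 16·t ≡ 10 − 2 = 8 (mod 13).
    Reduce coefficients mod 13: 3·t ≡ 8 (mod 13).
    The inverse of 3 mod 13 is 9 (since 3·9 = 27 = 2·13 + 1), so t ≡ 9·8 = 72 ≡ 7 (mod 13).
    Then x = 2 + 16·7 = 114, valid modulo lcm(16, 13) = 208: x ≡ 114 (mod 208).
  Combine with x ≡ 1 (mod 19); new modulus lcm = 3952.
    Write x = 114 + 208·t and substitute into x ≡ 1 (mod 19): 208·t ≡ 1 − 114 = -113 (mod 19).
    Reduce coefficients mod 19: 18·t ≡ 1 (mod 19).
    The inverse of 18 mod 19 is 18 (since 18·18 = 324 = 17·19 + 1), so t ≡ 18·1 = 18 ≡ 18 (mod 19).
    Then x = 114 + 208·18 = 3858, valid modulo lcm(208, 19) = 3952: x ≡ 3858 (mod 3952).
  Combine with x ≡ 5 (mod 7); new modulus lcm = 27664.
    Write x = 3858 + 3952·t and substitute into x ≡ 5 (mod 7): 3952·t ≡ 5 − 3858 = -3853 (mod 7).
    Reduce coefficients mod 7: 4·t ≡ 4 (mod 7).
    The inverse of 4 mod 7 is 2 (since 4·2 = 8 = 1·7 + 1), so t ≡ 2·4 = 8 ≡ 1 (mod 7).
    Then x = 3858 + 3952·1 = 7810, valid modulo lcm(3952, 7) = 27664: x ≡ 7810 (mod 27664).
  Combine with x ≡ 7 (mod 17); new modulus lcm = 470288.
    Write x = 7810 + 27664·t and substitute into x ≡ 7 (mod 17): 27664·t ≡ 7 − 7810 = -7803 (mod 17).
    Reduce coefficients mod 17: 5·t ≡ 0 (mod 17).
    The inverse of 5 mod 17 is 7 (since 5·7 = 35 = 2·17 + 1), so t ≡ 7·0 = 0 ≡ 0 (mod 17).
    Then x = 7810 + 27664·0 = 7810, valid modulo lcm(27664, 17) = 470288: x ≡ 7810 (mod 470288).
Verify against each original: 7810 mod 16 = 2, 7810 mod 13 = 10, 7810 mod 19 = 1, 7810 mod 7 = 5, 7810 mod 17 = 7.

x ≡ 7810 (mod 470288).


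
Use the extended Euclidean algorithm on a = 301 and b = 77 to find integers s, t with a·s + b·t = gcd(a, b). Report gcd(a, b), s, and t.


Euclidean algorithm on (301, 77) — divide until remainder is 0:
  301 = 3 · 77 + 70
  77 = 1 · 70 + 7
  70 = 10 · 7 + 0
gcd(301, 77) = 7.
Track Bezout coefficients alongside the remainders: start with r₀ = 301 = a·1 + b·0 (s = 1, t = 0) and r₁ = 77 = a·0 + b·1 (s = 0, t = 1); each new remainder r_{k+1} = r_{k-1} − q_k·r_k inherits s_{k+1} = s_{k-1} − q_k·s_k, t_{k+1} = t_{k-1} − q_k·t_k, so r_k = a·s_k + b·t_k at every step:
  q = 3: r = 70, s = 1 − 3·0 = 1, t = 0 − 3·1 = -3  (check: 301·1 + 77·(-3) = 70)
  q = 1: r = 7, s = 0 − 1·1 = -1, t = 1 − 1·(-3) = 4  (check: 301·(-1) + 77·4 = 7)
The row with r = 7 (the gcd) gives the Bezout coefficients s = -1, t = 4.
Result: 301 · (-1) + 77 · (4) = 7.

gcd(301, 77) = 7; s = -1, t = 4 (check: 301·(-1) + 77·4 = 7).


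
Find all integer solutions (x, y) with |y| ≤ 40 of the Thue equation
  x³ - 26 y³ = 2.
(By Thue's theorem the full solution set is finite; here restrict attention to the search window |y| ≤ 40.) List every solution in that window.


The equation is x³ - 26y³ = 2. For fixed y, x³ = 26·y³ + 2, so a solution requires the RHS to be a perfect cube.
Strategy: iterate y from -40 to 40, compute RHS = 26·y³ + 2, and check whether it is a (positive or negative) perfect cube.
Check small values of y:
  y = 0: RHS = 2 is not a perfect cube.
  y = 1: RHS = 28 is not a perfect cube.
  y = -1: RHS = -24 is not a perfect cube.
  y = 2: RHS = 210 is not a perfect cube.
  y = -2: RHS = -206 is not a perfect cube.
  y = 3: RHS = 704 is not a perfect cube.
  y = -3: RHS = -700 is not a perfect cube.
Continuing the search up to |y| = 40 finds no solutions either.
No (x, y) in the scanned range satisfies the equation.

No integer solutions with |y| ≤ 40.


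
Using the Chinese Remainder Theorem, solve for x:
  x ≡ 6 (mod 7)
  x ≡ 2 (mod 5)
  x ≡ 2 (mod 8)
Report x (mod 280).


Moduli 7, 5, 8 are pairwise coprime; by CRT there is a unique solution modulo M = 7 · 5 · 8 = 280.
Solve pairwise, accumulating the modulus:
  Start with x ≡ 6 (mod 7).
  Combine with x ≡ 2 (mod 5): since gcd(7, 5) = 1, we get a unique residue mod 35.
    Write x = 6 + 7·t and substitute into x ≡ 2 (mod 5): 7·t ≡ 2 − 6 = -4 (mod 5).
    Reduce coefficients mod 5: 2·t ≡ 1 (mod 5).
    The inverse of 2 mod 5 is 3 (since 2·3 = 6 = 1·5 + 1), so t ≡ 3·1 = 3 ≡ 3 (mod 5).
    Then x = 6 + 7·3 = 27, valid modulo lcm(7, 5) = 35: x ≡ 27 (mod 35).
  Combine with x ≡ 2 (mod 8): since gcd(35, 8) = 1, we get a unique residue mod 280.
    Write x = 27 + 35·t and substitute into x ≡ 2 (mod 8): 35·t ≡ 2 − 27 = -25 (mod 8).
    Reduce coefficients mod 8: 3·t ≡ 7 (mod 8).
    The inverse of 3 mod 8 is 3 (since 3·3 = 9 = 1·8 + 1), so t ≡ 3·7 = 21 ≡ 5 (mod 8).
    Then x = 27 + 35·5 = 202, valid modulo lcm(35, 8) = 280: x ≡ 202 (mod 280).
Verify: 202 mod 7 = 6 ✓, 202 mod 5 = 2 ✓, 202 mod 8 = 2 ✓.

x ≡ 202 (mod 280).


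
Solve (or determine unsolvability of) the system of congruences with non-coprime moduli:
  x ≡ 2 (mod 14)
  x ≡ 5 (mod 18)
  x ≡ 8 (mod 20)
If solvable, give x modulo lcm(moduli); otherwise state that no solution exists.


Moduli 14, 18, 20 are not pairwise coprime, so CRT works modulo lcm(m_i) when all pairwise compatibility conditions hold.
Pairwise compatibility: gcd(m_i, m_j) must divide a_i - a_j for every pair.
Merge one congruence at a time:
  Start: x ≡ 2 (mod 14).
  Combine with x ≡ 5 (mod 18): gcd(14, 18) = 2, and 5 - 2 = 3 is NOT divisible by 2.
    ⇒ system is inconsistent (no integer solution).

No solution (the system is inconsistent).


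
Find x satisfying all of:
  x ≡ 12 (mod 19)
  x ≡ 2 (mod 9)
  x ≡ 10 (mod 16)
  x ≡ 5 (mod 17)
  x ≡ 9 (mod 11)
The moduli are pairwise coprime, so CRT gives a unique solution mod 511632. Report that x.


Product of moduli M = 19 · 9 · 16 · 17 · 11 = 511632.
Merge one congruence at a time:
  Start: x ≡ 12 (mod 19).
  Combine with x ≡ 2 (mod 9); new modulus lcm = 171.
    Write x = 12 + 19·t and substitute into x ≡ 2 (mod 9): 19·t ≡ 2 − 12 = -10 (mod 9).
    Reduce coefficients mod 9: 1·t ≡ 8 (mod 9).
    So t ≡ 8 (mod 9).
    Then x = 12 + 19·8 = 164, valid modulo lcm(19, 9) = 171: x ≡ 164 (mod 171).
  Combine with x ≡ 10 (mod 16); new modulus lcm = 2736.
    Write x = 164 + 171·t and substitute into x ≡ 10 (mod 16): 171·t ≡ 10 − 164 = -154 (mod 16).
    Reduce coefficients mod 16: 11·t ≡ 6 (mod 16).
    The inverse of 11 mod 16 is 3 (since 11·3 = 33 = 2·16 + 1), so t ≡ 3·6 = 18 ≡ 2 (mod 16).
    Then x = 164 + 171·2 = 506, valid modulo lcm(171, 16) = 2736: x ≡ 506 (mod 2736).
  Combine with x ≡ 5 (mod 17); new modulus lcm = 46512.
    Write x = 506 + 2736·t and substitute into x ≡ 5 (mod 17): 2736·t ≡ 5 − 506 = -501 (mod 17).
    Reduce coefficients mod 17: 16·t ≡ 9 (mod 17).
    The inverse of 16 mod 17 is 16 (since 16·16 = 256 = 15·17 + 1), so t ≡ 16·9 = 144 ≡ 8 (mod 17).
    Then x = 506 + 2736·8 = 22394, valid modulo lcm(2736, 17) = 46512: x ≡ 22394 (mod 46512).
  Combine with x ≡ 9 (mod 11); new modulus lcm = 511632.
    Write x = 22394 + 46512·t and substitute into x ≡ 9 (mod 11): 46512·t ≡ 9 − 22394 = -22385 (mod 11).
    Reduce coefficients mod 11: 4·t ≡ 0 (mod 11).
    The inverse of 4 mod 11 is 3 (since 4·3 = 12 = 1·11 + 1), so t ≡ 3·0 = 0 ≡ 0 (mod 11).
    Then x = 22394 + 46512·0 = 22394, valid modulo lcm(46512, 11) = 511632: x ≡ 22394 (mod 511632).
Verify against each original: 22394 mod 19 = 12, 22394 mod 9 = 2, 22394 mod 16 = 10, 22394 mod 17 = 5, 22394 mod 11 = 9.

x ≡ 22394 (mod 511632).


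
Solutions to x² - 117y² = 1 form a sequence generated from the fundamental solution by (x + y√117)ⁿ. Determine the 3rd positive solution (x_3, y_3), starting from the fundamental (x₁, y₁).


Step 1: Find the fundamental solution (x₁, y₁) of x² - 117y² = 1.
  Expand √117 as a continued fraction. a₀ = ⌊√117⌋ = 10; iterate m_{k+1} = d_k·a_k − m_k, d_{k+1} = (117 − m_{k+1}²)/d_k, a_{k+1} = ⌊(a₀ + m_{k+1})/d_{k+1}⌋ (starting m₀ = 0, d₀ = 1), with convergents p_k = a_k·p_{k-1} + p_{k-2}, q_k = a_k·q_{k-1} + q_{k-2} (p₋₁ = 1, q₋₁ = 0):
  k = 0: a₀ = 10; p₀/q₀ = 10/1; p₀² − 117·q₀² = 100 − 117 = -17.
  k = 1: m = 10, d = 17, a = ⌊(10 + 10)/17⌋ = 1; p/q = (1·10 + 1)/(1·1 + 0) = 11/1; p² − 117·q² = 121 − 117 = 4.
  k = 2: m = 7, d = 4, a = ⌊(10 + 7)/4⌋ = 4; p/q = (4·11 + 10)/(4·1 + 1) = 54/5; p² − 117·q² = 2916 − 2925 = -9.
  k = 3: m = 9, d = 9, a = ⌊(10 + 9)/9⌋ = 2; p/q = (2·54 + 11)/(2·5 + 1) = 119/11; p² − 117·q² = 14161 − 14157 = 4.
  k = 4: m = 9, d = 4, a = ⌊(10 + 9)/4⌋ = 4; p/q = (4·119 + 54)/(4·11 + 5) = 530/49; p² − 117·q² = 280900 − 280917 = -17.
  k = 5: m = 7, d = 17, a = ⌊(10 + 7)/17⌋ = 1; p/q = (1·530 + 119)/(1·49 + 11) = 649/60; p² − 117·q² = 421201 − 421200 = 1.
  The first convergent with p² − 117·q² = 1 gives the fundamental solution (x₁, y₁) = (649, 60).
Step 2: Apply the recurrence (x_{n+1}, y_{n+1}) = (x₁x_n + 117y₁y_n, x₁y_n + y₁x_n) repeatedly.
  From (x_1, y_1) = (649, 60): x_2 = 649·649 + 117·60·60 = 842401; y_2 = 649·60 + 60·649 = 77880.
  From (x_2, y_2) = (842401, 77880): x_3 = 649·842401 + 117·60·77880 = 1093435849; y_3 = 649·77880 + 60·842401 = 101088180.
Step 3: Verify x_3² - 117·y_3² = 1195601955878350801 - 1195601955878350800 = 1 (should be 1). ✓

(x_1, y_1) = (649, 60); (x_3, y_3) = (1093435849, 101088180).


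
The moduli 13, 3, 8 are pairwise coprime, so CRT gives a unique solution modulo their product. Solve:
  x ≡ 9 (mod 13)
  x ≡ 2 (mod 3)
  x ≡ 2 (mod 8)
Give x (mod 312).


Moduli 13, 3, 8 are pairwise coprime; by CRT there is a unique solution modulo M = 13 · 3 · 8 = 312.
Solve pairwise, accumulating the modulus:
  Start with x ≡ 9 (mod 13).
  Combine with x ≡ 2 (mod 3): since gcd(13, 3) = 1, we get a unique residue mod 39.
    Write x = 9 + 13·t and substitute into x ≡ 2 (mod 3): 13·t ≡ 2 − 9 = -7 (mod 3).
    Reduce coefficients mod 3: 1·t ≡ 2 (mod 3).
    So t ≡ 2 (mod 3).
    Then x = 9 + 13·2 = 35, valid modulo lcm(13, 3) = 39: x ≡ 35 (mod 39).
  Combine with x ≡ 2 (mod 8): since gcd(39, 8) = 1, we get a unique residue mod 312.
    Write x = 35 + 39·t and substitute into x ≡ 2 (mod 8): 39·t ≡ 2 − 35 = -33 (mod 8).
    Reduce coefficients mod 8: 7·t ≡ 7 (mod 8).
    The inverse of 7 mod 8 is 7 (since 7·7 = 49 = 6·8 + 1), so t ≡ 7·7 = 49 ≡ 1 (mod 8).
    Then x = 35 + 39·1 = 74, valid modulo lcm(39, 8) = 312: x ≡ 74 (mod 312).
Verify: 74 mod 13 = 9 ✓, 74 mod 3 = 2 ✓, 74 mod 8 = 2 ✓.

x ≡ 74 (mod 312).


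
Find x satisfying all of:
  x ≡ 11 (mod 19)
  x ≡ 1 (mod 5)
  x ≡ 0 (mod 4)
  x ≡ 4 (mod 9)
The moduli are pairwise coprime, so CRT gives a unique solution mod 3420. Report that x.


Product of moduli M = 19 · 5 · 4 · 9 = 3420.
Merge one congruence at a time:
  Start: x ≡ 11 (mod 19).
  Combine with x ≡ 1 (mod 5); new modulus lcm = 95.
    Write x = 11 + 19·t and substitute into x ≡ 1 (mod 5): 19·t ≡ 1 − 11 = -10 (mod 5).
    Reduce coefficients mod 5: 4·t ≡ 0 (mod 5).
    The inverse of 4 mod 5 is 4 (since 4·4 = 16 = 3·5 + 1), so t ≡ 4·0 = 0 ≡ 0 (mod 5).
    Then x = 11 + 19·0 = 11, valid modulo lcm(19, 5) = 95: x ≡ 11 (mod 95).
  Combine with x ≡ 0 (mod 4); new modulus lcm = 380.
    Write x = 11 + 95·t and substitute into x ≡ 0 (mod 4): 95·t ≡ 0 − 11 = -11 (mod 4).
    Reduce coefficients mod 4: 3·t ≡ 1 (mod 4).
    The inverse of 3 mod 4 is 3 (since 3·3 = 9 = 2·4 + 1), so t ≡ 3·1 = 3 ≡ 3 (mod 4).
    Then x = 11 + 95·3 = 296, valid modulo lcm(95, 4) = 380: x ≡ 296 (mod 380).
  Combine with x ≡ 4 (mod 9); new modulus lcm = 3420.
    Write x = 296 + 380·t and substitute into x ≡ 4 (mod 9): 380·t ≡ 4 − 296 = -292 (mod 9).
    Reduce coefficients mod 9: 2·t ≡ 5 (mod 9).
    The inverse of 2 mod 9 is 5 (since 2·5 = 10 = 1·9 + 1), so t ≡ 5·5 = 25 ≡ 7 (mod 9).
    Then x = 296 + 380·7 = 2956, valid modulo lcm(380, 9) = 3420: x ≡ 2956 (mod 3420).
Verify against each original: 2956 mod 19 = 11, 2956 mod 5 = 1, 2956 mod 4 = 0, 2956 mod 9 = 4.

x ≡ 2956 (mod 3420).


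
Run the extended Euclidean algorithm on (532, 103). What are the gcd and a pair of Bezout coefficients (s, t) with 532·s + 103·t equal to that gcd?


Euclidean algorithm on (532, 103) — divide until remainder is 0:
  532 = 5 · 103 + 17
  103 = 6 · 17 + 1
  17 = 17 · 1 + 0
gcd(532, 103) = 1.
Track Bezout coefficients alongside the remainders: start with r₀ = 532 = a·1 + b·0 (s = 1, t = 0) and r₁ = 103 = a·0 + b·1 (s = 0, t = 1); each new remainder r_{k+1} = r_{k-1} − q_k·r_k inherits s_{k+1} = s_{k-1} − q_k·s_k, t_{k+1} = t_{k-1} − q_k·t_k, so r_k = a·s_k + b·t_k at every step:
  q = 5: r = 17, s = 1 − 5·0 = 1, t = 0 − 5·1 = -5  (check: 532·1 + 103·(-5) = 17)
  q = 6: r = 1, s = 0 − 6·1 = -6, t = 1 − 6·(-5) = 31  (check: 532·(-6) + 103·31 = 1)
The row with r = 1 (the gcd) gives the Bezout coefficients s = -6, t = 31.
Result: 532 · (-6) + 103 · (31) = 1.

gcd(532, 103) = 1; s = -6, t = 31 (check: 532·(-6) + 103·31 = 1).


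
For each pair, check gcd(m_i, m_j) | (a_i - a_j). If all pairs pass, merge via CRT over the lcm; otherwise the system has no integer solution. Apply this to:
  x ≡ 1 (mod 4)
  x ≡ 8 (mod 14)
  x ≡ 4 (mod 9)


Moduli 4, 14, 9 are not pairwise coprime, so CRT works modulo lcm(m_i) when all pairwise compatibility conditions hold.
Pairwise compatibility: gcd(m_i, m_j) must divide a_i - a_j for every pair.
Merge one congruence at a time:
  Start: x ≡ 1 (mod 4).
  Combine with x ≡ 8 (mod 14): gcd(4, 14) = 2, and 8 - 1 = 7 is NOT divisible by 2.
    ⇒ system is inconsistent (no integer solution).

No solution (the system is inconsistent).


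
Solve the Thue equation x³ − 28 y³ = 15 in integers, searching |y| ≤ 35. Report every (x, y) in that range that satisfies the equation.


The equation is x³ - 28y³ = 15. For fixed y, x³ = 28·y³ + 15, so a solution requires the RHS to be a perfect cube.
Strategy: iterate y from -35 to 35, compute RHS = 28·y³ + 15, and check whether it is a (positive or negative) perfect cube.
Check small values of y:
  y = 0: RHS = 15 is not a perfect cube.
  y = 1: RHS = 43 is not a perfect cube.
  y = -1: RHS = -13 is not a perfect cube.
  y = 2: RHS = 239 is not a perfect cube.
  y = -2: RHS = -209 is not a perfect cube.
  y = 3: RHS = 771 is not a perfect cube.
  y = -3: RHS = -741 is not a perfect cube.
Continuing the search up to |y| = 35 finds no solutions either.
No (x, y) in the scanned range satisfies the equation.

No integer solutions with |y| ≤ 35.


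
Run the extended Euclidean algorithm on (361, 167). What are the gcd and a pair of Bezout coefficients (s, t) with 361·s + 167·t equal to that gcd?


Euclidean algorithm on (361, 167) — divide until remainder is 0:
  361 = 2 · 167 + 27
  167 = 6 · 27 + 5
  27 = 5 · 5 + 2
  5 = 2 · 2 + 1
  2 = 2 · 1 + 0
gcd(361, 167) = 1.
Track Bezout coefficients alongside the remainders: start with r₀ = 361 = a·1 + b·0 (s = 1, t = 0) and r₁ = 167 = a·0 + b·1 (s = 0, t = 1); each new remainder r_{k+1} = r_{k-1} − q_k·r_k inherits s_{k+1} = s_{k-1} − q_k·s_k, t_{k+1} = t_{k-1} − q_k·t_k, so r_k = a·s_k + b·t_k at every step:
  q = 2: r = 27, s = 1 − 2·0 = 1, t = 0 − 2·1 = -2  (check: 361·1 + 167·(-2) = 27)
  q = 6: r = 5, s = 0 − 6·1 = -6, t = 1 − 6·(-2) = 13  (check: 361·(-6) + 167·13 = 5)
  q = 5: r = 2, s = 1 − 5·(-6) = 31, t = -2 − 5·13 = -67  (check: 361·31 + 167·(-67) = 2)
  q = 2: r = 1, s = -6 − 2·31 = -68, t = 13 − 2·(-67) = 147  (check: 361·(-68) + 167·147 = 1)
The row with r = 1 (the gcd) gives the Bezout coefficients s = -68, t = 147.
Result: 361 · (-68) + 167 · (147) = 1.

gcd(361, 167) = 1; s = -68, t = 147 (check: 361·(-68) + 167·147 = 1).


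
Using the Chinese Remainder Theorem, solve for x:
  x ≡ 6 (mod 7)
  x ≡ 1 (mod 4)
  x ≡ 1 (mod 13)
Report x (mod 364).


Moduli 7, 4, 13 are pairwise coprime; by CRT there is a unique solution modulo M = 7 · 4 · 13 = 364.
Solve pairwise, accumulating the modulus:
  Start with x ≡ 6 (mod 7).
  Combine with x ≡ 1 (mod 4): since gcd(7, 4) = 1, we get a unique residue mod 28.
    Write x = 6 + 7·t and substitute into x ≡ 1 (mod 4): 7·t ≡ 1 − 6 = -5 (mod 4).
    Reduce coefficients mod 4: 3·t ≡ 3 (mod 4).
    The inverse of 3 mod 4 is 3 (since 3·3 = 9 = 2·4 + 1), so t ≡ 3·3 = 9 ≡ 1 (mod 4).
    Then x = 6 + 7·1 = 13, valid modulo lcm(7, 4) = 28: x ≡ 13 (mod 28).
  Combine with x ≡ 1 (mod 13): since gcd(28, 13) = 1, we get a unique residue mod 364.
    Write x = 13 + 28·t and substitute into x ≡ 1 (mod 13): 28·t ≡ 1 − 13 = -12 (mod 13).
    Reduce coefficients mod 13: 2·t ≡ 1 (mod 13).
    The inverse of 2 mod 13 is 7 (since 2·7 = 14 = 1·13 + 1), so t ≡ 7·1 = 7 ≡ 7 (mod 13).
    Then x = 13 + 28·7 = 209, valid modulo lcm(28, 13) = 364: x ≡ 209 (mod 364).
Verify: 209 mod 7 = 6 ✓, 209 mod 4 = 1 ✓, 209 mod 13 = 1 ✓.

x ≡ 209 (mod 364).


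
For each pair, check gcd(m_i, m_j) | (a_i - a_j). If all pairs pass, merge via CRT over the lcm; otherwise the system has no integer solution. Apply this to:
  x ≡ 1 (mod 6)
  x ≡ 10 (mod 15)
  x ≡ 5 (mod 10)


Moduli 6, 15, 10 are not pairwise coprime, so CRT works modulo lcm(m_i) when all pairwise compatibility conditions hold.
Pairwise compatibility: gcd(m_i, m_j) must divide a_i - a_j for every pair.
Merge one congruence at a time:
  Start: x ≡ 1 (mod 6).
  Combine with x ≡ 10 (mod 15): gcd(6, 15) = 3; 10 - 1 = 9, which IS divisible by 3, so compatible.
    Write x = 1 + 6·t and substitute into x ≡ 10 (mod 15): 6·t ≡ 10 − 1 = 9 (mod 15).
    Divide the congruence (and modulus) by g = 3: 2·t ≡ 3 (mod 5).
    The inverse of 2 mod 5 is 3 (since 2·3 = 6 = 1·5 + 1), so t ≡ 3·3 = 9 ≡ 4 (mod 5).
    Then x = 1 + 6·4 = 25, valid modulo lcm(6, 15) = 30: x ≡ 25 (mod 30).
  Combine with x ≡ 5 (mod 10): gcd(30, 10) = 10; 5 - 25 = -20, which IS divisible by 10, so compatible.
    Write x = 25 + 30·t and substitute into x ≡ 5 (mod 10): 30·t ≡ 5 − 25 = -20 (mod 10).
    Divide the congruence (and modulus) by g = 10: 3·t ≡ -2 (mod 1).
    Modulo 1 every t works; take t = 0.
    Then x = 25 + 30·0 = 25, valid modulo lcm(30, 10) = 30: x ≡ 25 (mod 30).
Verify: 25 mod 6 = 1, 25 mod 15 = 10, 25 mod 10 = 5.

x ≡ 25 (mod 30).


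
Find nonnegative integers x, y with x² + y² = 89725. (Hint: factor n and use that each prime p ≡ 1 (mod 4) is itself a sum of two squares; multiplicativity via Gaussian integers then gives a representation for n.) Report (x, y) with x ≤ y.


Step 1: Factor n = 89725 = 5^2 · 37 · 97.
Step 2: Check the mod-4 condition on each prime factor: 5 ≡ 1 (mod 4), exponent 2; 37 ≡ 1 (mod 4), exponent 1; 97 ≡ 1 (mod 4), exponent 1.
All primes ≡ 3 (mod 4) appear to even exponent (or don't appear), so by the two-squares theorem n IS expressible as a sum of two squares.
Step 3: Build a representation. Group n = k² · m with k = 5 and m = 37 · 97 = 3589 (a product of primes ≡ 1 (mod 4)); a representation of m scales to one of n via (k·x)² + (k·y)² = k²(x² + y²). Each prime p ≡ 1 (mod 4) is itself a sum of two squares; find a² by testing p − a² for a perfect square:
  37: 37 − 1² = 36 = 6² ⇒ 37 = 1² + 6².
  97: 97 − 1² = 96, 97 − 2² = 93, 97 − 3² = 88, 97 − 4² = 81 = 9² ⇒ 97 = 4² + 9².
  Combine using the Brahmagupta–Fibonacci identity (a² + b²)(c² + d²) = (ac − bd)² + (ad + bc)² = (ac + bd)² + (ad − bc)²:
  37 · 97 = 3589: from (1² + 6²)(4² + 9²), take (1·4 − 6·9, 1·9 + 6·4) = (4 − 54, 9 + 24) = (-50, 33); dropping signs (only squares matter) gives (50, 33); check 50² + 33² = 2500 + 1089 = 3589 ✓.
  Scale by k = 5: (5·50, 5·33) = (250, 165).
Step 4: Order so x ≤ y and verify: 165² + 250² = 27225 + 62500 = 89725 = n. ✓

n = 89725 = 165² + 250² (one valid representation with x ≤ y).


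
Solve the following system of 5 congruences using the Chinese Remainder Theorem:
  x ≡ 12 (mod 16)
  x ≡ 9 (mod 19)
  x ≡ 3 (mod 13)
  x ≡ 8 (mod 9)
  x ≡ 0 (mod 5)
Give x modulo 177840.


Product of moduli M = 16 · 19 · 13 · 9 · 5 = 177840.
Merge one congruence at a time:
  Start: x ≡ 12 (mod 16).
  Combine with x ≡ 9 (mod 19); new modulus lcm = 304.
    Write x = 12 + 16·t and substitute into x ≡ 9 (mod 19): 16·t ≡ 9 − 12 = -3 (mod 19).
    Reduce coefficients mod 19: 16·t ≡ 16 (mod 19).
    The inverse of 16 mod 19 is 6 (since 16·6 = 96 = 5·19 + 1), so t ≡ 6·16 = 96 ≡ 1 (mod 19).
    Then x = 12 + 16·1 = 28, valid modulo lcm(16, 19) = 304: x ≡ 28 (mod 304).
  Combine with x ≡ 3 (mod 13); new modulus lcm = 3952.
    Write x = 28 + 304·t and substitute into x ≡ 3 (mod 13): 304·t ≡ 3 − 28 = -25 (mod 13).
    Reduce coefficients mod 13: 5·t ≡ 1 (mod 13).
    The inverse of 5 mod 13 is 8 (since 5·8 = 40 = 3·13 + 1), so t ≡ 8·1 = 8 ≡ 8 (mod 13).
    Then x = 28 + 304·8 = 2460, valid modulo lcm(304, 13) = 3952: x ≡ 2460 (mod 3952).
  Combine with x ≡ 8 (mod 9); new modulus lcm = 35568.
    Write x = 2460 + 3952·t and substitute into x ≡ 8 (mod 9): 3952·t ≡ 8 − 2460 = -2452 (mod 9).
    Reduce coefficients mod 9: 1·t ≡ 5 (mod 9).
    So t ≡ 5 (mod 9).
    Then x = 2460 + 3952·5 = 22220, valid modulo lcm(3952, 9) = 35568: x ≡ 22220 (mod 35568).
  Combine with x ≡ 0 (mod 5); new modulus lcm = 177840.
    Write x = 22220 + 35568·t and substitute into x ≡ 0 (mod 5): 35568·t ≡ 0 − 22220 = -22220 (mod 5).
    Reduce coefficients mod 5: 3·t ≡ 0 (mod 5).
    The inverse of 3 mod 5 is 2 (since 3·2 = 6 = 1·5 + 1), so t ≡ 2·0 = 0 ≡ 0 (mod 5).
    Then x = 22220 + 35568·0 = 22220, valid modulo lcm(35568, 5) = 177840: x ≡ 22220 (mod 177840).
Verify against each original: 22220 mod 16 = 12, 22220 mod 19 = 9, 22220 mod 13 = 3, 22220 mod 9 = 8, 22220 mod 5 = 0.

x ≡ 22220 (mod 177840).


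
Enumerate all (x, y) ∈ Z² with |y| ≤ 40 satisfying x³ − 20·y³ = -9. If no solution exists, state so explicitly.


The equation is x³ - 20y³ = -9. For fixed y, x³ = 20·y³ − 9, so a solution requires the RHS to be a perfect cube.
Strategy: iterate y from -40 to 40, compute RHS = 20·y³ − 9, and check whether it is a (positive or negative) perfect cube.
Check small values of y:
  y = 0: RHS = -9 is not a perfect cube.
  y = 1: RHS = 11 is not a perfect cube.
  y = -1: RHS = -29 is not a perfect cube.
  y = 2: RHS = 151 is not a perfect cube.
  y = -2: RHS = -169 is not a perfect cube.
  y = 3: RHS = 531 is not a perfect cube.
  y = -3: RHS = -549 is not a perfect cube.
Continuing the search up to |y| = 40 finds no solutions either.
No (x, y) in the scanned range satisfies the equation.

No integer solutions with |y| ≤ 40.


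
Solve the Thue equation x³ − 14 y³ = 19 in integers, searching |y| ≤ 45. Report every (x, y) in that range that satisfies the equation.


The equation is x³ - 14y³ = 19. For fixed y, x³ = 14·y³ + 19, so a solution requires the RHS to be a perfect cube.
Strategy: iterate y from -45 to 45, compute RHS = 14·y³ + 19, and check whether it is a (positive or negative) perfect cube.
Check small values of y:
  y = 0: RHS = 19 is not a perfect cube.
  y = 1: RHS = 33 is not a perfect cube.
  y = -1: RHS = 5 is not a perfect cube.
  y = 2: RHS = 131 is not a perfect cube.
  y = -2: RHS = -93 is not a perfect cube.
  y = 3: RHS = 397 is not a perfect cube.
  y = -3: RHS = -359 is not a perfect cube.
Continuing the search up to |y| = 45 finds no solutions either.
No (x, y) in the scanned range satisfies the equation.

No integer solutions with |y| ≤ 45.


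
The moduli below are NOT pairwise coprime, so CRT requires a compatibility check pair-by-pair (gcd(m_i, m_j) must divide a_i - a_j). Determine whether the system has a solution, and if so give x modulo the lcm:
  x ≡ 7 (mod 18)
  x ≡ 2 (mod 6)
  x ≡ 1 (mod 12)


Moduli 18, 6, 12 are not pairwise coprime, so CRT works modulo lcm(m_i) when all pairwise compatibility conditions hold.
Pairwise compatibility: gcd(m_i, m_j) must divide a_i - a_j for every pair.
Merge one congruence at a time:
  Start: x ≡ 7 (mod 18).
  Combine with x ≡ 2 (mod 6): gcd(18, 6) = 6, and 2 - 7 = -5 is NOT divisible by 6.
    ⇒ system is inconsistent (no integer solution).

No solution (the system is inconsistent).


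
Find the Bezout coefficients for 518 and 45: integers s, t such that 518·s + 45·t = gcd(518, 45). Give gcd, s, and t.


Euclidean algorithm on (518, 45) — divide until remainder is 0:
  518 = 11 · 45 + 23
  45 = 1 · 23 + 22
  23 = 1 · 22 + 1
  22 = 22 · 1 + 0
gcd(518, 45) = 1.
Track Bezout coefficients alongside the remainders: start with r₀ = 518 = a·1 + b·0 (s = 1, t = 0) and r₁ = 45 = a·0 + b·1 (s = 0, t = 1); each new remainder r_{k+1} = r_{k-1} − q_k·r_k inherits s_{k+1} = s_{k-1} − q_k·s_k, t_{k+1} = t_{k-1} − q_k·t_k, so r_k = a·s_k + b·t_k at every step:
  q = 11: r = 23, s = 1 − 11·0 = 1, t = 0 − 11·1 = -11  (check: 518·1 + 45·(-11) = 23)
  q = 1: r = 22, s = 0 − 1·1 = -1, t = 1 − 1·(-11) = 12  (check: 518·(-1) + 45·12 = 22)
  q = 1: r = 1, s = 1 − 1·(-1) = 2, t = -11 − 1·12 = -23  (check: 518·2 + 45·(-23) = 1)
The row with r = 1 (the gcd) gives the Bezout coefficients s = 2, t = -23.
Result: 518 · (2) + 45 · (-23) = 1.

gcd(518, 45) = 1; s = 2, t = -23 (check: 518·2 + 45·(-23) = 1).


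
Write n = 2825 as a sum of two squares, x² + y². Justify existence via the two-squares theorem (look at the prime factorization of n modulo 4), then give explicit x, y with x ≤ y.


Step 1: Factor n = 2825 = 5^2 · 113.
Step 2: Check the mod-4 condition on each prime factor: 5 ≡ 1 (mod 4), exponent 2; 113 ≡ 1 (mod 4), exponent 1.
All primes ≡ 3 (mod 4) appear to even exponent (or don't appear), so by the two-squares theorem n IS expressible as a sum of two squares.
Step 3: Build a representation. Here n = 5 · 5 · 113 is a product of primes ≡ 1 (mod 4). Each prime p ≡ 1 (mod 4) is itself a sum of two squares; find a² by testing p − a² for a perfect square:
  5: 5 − 1² = 4 = 2² ⇒ 5 = 1² + 2².
  113: 113 − 1² = 112, 113 − 2² = 109, 113 − 3² = 104, 113 − 4² = 97, 113 − 5² = 88, 113 − 6² = 77, 113 − 7² = 64 = 8² ⇒ 113 = 7² + 8².
  Combine using the Brahmagupta–Fibonacci identity (a² + b²)(c² + d²) = (ac − bd)² + (ad + bc)² = (ac + bd)² + (ad − bc)²:
  5 · 5 = 25: from (1² + 2²)(1² + 2²), take (1·1 − 2·2, 1·2 + 2·1) = (1 − 4, 2 + 2) = (-3, 4); dropping signs (only squares matter) gives (3, 4); check 3² + 4² = 9 + 16 = 25 ✓.
  25 · 113 = 2825: from (3² + 4²)(7² + 8²), take (3·7 − 4·8, 3·8 + 4·7) = (21 − 32, 24 + 28) = (-11, 52); dropping signs (only squares matter) gives (11, 52); check 11² + 52² = 121 + 2704 = 2825 ✓.
Step 4: Order so x ≤ y and verify: 11² + 52² = 121 + 2704 = 2825 = n. ✓

n = 2825 = 11² + 52² (one valid representation with x ≤ y).


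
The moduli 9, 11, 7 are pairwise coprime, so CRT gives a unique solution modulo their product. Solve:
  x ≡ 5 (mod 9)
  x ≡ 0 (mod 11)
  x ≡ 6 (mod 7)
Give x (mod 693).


Moduli 9, 11, 7 are pairwise coprime; by CRT there is a unique solution modulo M = 9 · 11 · 7 = 693.
Solve pairwise, accumulating the modulus:
  Start with x ≡ 5 (mod 9).
  Combine with x ≡ 0 (mod 11): since gcd(9, 11) = 1, we get a unique residue mod 99.
    Write x = 5 + 9·t and substitute into x ≡ 0 (mod 11): 9·t ≡ 0 − 5 = -5 (mod 11).
    Reduce coefficients mod 11: 9·t ≡ 6 (mod 11).
    The inverse of 9 mod 11 is 5 (since 9·5 = 45 = 4·11 + 1), so t ≡ 5·6 = 30 ≡ 8 (mod 11).
    Then x = 5 + 9·8 = 77, valid modulo lcm(9, 11) = 99: x ≡ 77 (mod 99).
  Combine with x ≡ 6 (mod 7): since gcd(99, 7) = 1, we get a unique residue mod 693.
    Write x = 77 + 99·t and substitute into x ≡ 6 (mod 7): 99·t ≡ 6 − 77 = -71 (mod 7).
    Reduce coefficients mod 7: 1·t ≡ 6 (mod 7).
    So t ≡ 6 (mod 7).
    Then x = 77 + 99·6 = 671, valid modulo lcm(99, 7) = 693: x ≡ 671 (mod 693).
Verify: 671 mod 9 = 5 ✓, 671 mod 11 = 0 ✓, 671 mod 7 = 6 ✓.

x ≡ 671 (mod 693).


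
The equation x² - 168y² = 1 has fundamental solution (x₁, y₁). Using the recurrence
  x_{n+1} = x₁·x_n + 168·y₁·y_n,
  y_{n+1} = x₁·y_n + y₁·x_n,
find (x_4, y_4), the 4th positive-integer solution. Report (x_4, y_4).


Step 1: Find the fundamental solution (x₁, y₁) of x² - 168y² = 1.
  Expand √168 as a continued fraction. a₀ = ⌊√168⌋ = 12; iterate m_{k+1} = d_k·a_k − m_k, d_{k+1} = (168 − m_{k+1}²)/d_k, a_{k+1} = ⌊(a₀ + m_{k+1})/d_{k+1}⌋ (starting m₀ = 0, d₀ = 1), with convergents p_k = a_k·p_{k-1} + p_{k-2}, q_k = a_k·q_{k-1} + q_{k-2} (p₋₁ = 1, q₋₁ = 0):
  k = 0: a₀ = 12; p₀/q₀ = 12/1; p₀² − 168·q₀² = 144 − 168 = -24.
  k = 1: m = 12, d = 24, a = ⌊(12 + 12)/24⌋ = 1; p/q = (1·12 + 1)/(1·1 + 0) = 13/1; p² − 168·q² = 169 − 168 = 1.
  The first convergent with p² − 168·q² = 1 gives the fundamental solution (x₁, y₁) = (13, 1).
Step 2: Apply the recurrence (x_{n+1}, y_{n+1}) = (x₁x_n + 168y₁y_n, x₁y_n + y₁x_n) repeatedly.
  From (x_1, y_1) = (13, 1): x_2 = 13·13 + 168·1·1 = 337; y_2 = 13·1 + 1·13 = 26.
  From (x_2, y_2) = (337, 26): x_3 = 13·337 + 168·1·26 = 8749; y_3 = 13·26 + 1·337 = 675.
  From (x_3, y_3) = (8749, 675): x_4 = 13·8749 + 168·1·675 = 227137; y_4 = 13·675 + 1·8749 = 17524.
Step 3: Verify x_4² - 168·y_4² = 51591216769 - 51591216768 = 1 (should be 1). ✓

(x_1, y_1) = (13, 1); (x_4, y_4) = (227137, 17524).


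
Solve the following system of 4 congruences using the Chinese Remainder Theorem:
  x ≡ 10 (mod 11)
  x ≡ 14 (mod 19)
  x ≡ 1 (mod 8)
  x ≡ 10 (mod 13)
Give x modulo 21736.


Product of moduli M = 11 · 19 · 8 · 13 = 21736.
Merge one congruence at a time:
  Start: x ≡ 10 (mod 11).
  Combine with x ≡ 14 (mod 19); new modulus lcm = 209.
    Write x = 10 + 11·t and substitute into x ≡ 14 (mod 19): 11·t ≡ 14 − 10 = 4 (mod 19).
    The inverse of 11 mod 19 is 7 (since 11·7 = 77 = 4·19 + 1), so t ≡ 7·4 = 28 ≡ 9 (mod 19).
    Then x = 10 + 11·9 = 109, valid modulo lcm(11, 19) = 209: x ≡ 109 (mod 209).
  Combine with x ≡ 1 (mod 8); new modulus lcm = 1672.
    Write x = 109 + 209·t and substitute into x ≡ 1 (mod 8): 209·t ≡ 1 − 109 = -108 (mod 8).
    Reduce coefficients mod 8: 1·t ≡ 4 (mod 8).
    So t ≡ 4 (mod 8).
    Then x = 109 + 209·4 = 945, valid modulo lcm(209, 8) = 1672: x ≡ 945 (mod 1672).
  Combine with x ≡ 10 (mod 13); new modulus lcm = 21736.
    Write x = 945 + 1672·t and substitute into x ≡ 10 (mod 13): 1672·t ≡ 10 − 945 = -935 (mod 13).
    Reduce coefficients mod 13: 8·t ≡ 1 (mod 13).
    The inverse of 8 mod 13 is 5 (since 8·5 = 40 = 3·13 + 1), so t ≡ 5·1 = 5 ≡ 5 (mod 13).
    Then x = 945 + 1672·5 = 9305, valid modulo lcm(1672, 13) = 21736: x ≡ 9305 (mod 21736).
Verify against each original: 9305 mod 11 = 10, 9305 mod 19 = 14, 9305 mod 8 = 1, 9305 mod 13 = 10.

x ≡ 9305 (mod 21736).


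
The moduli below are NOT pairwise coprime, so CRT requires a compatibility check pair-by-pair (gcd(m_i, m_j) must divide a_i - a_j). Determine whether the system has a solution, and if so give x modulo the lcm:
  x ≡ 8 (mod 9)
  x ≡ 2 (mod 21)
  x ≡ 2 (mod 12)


Moduli 9, 21, 12 are not pairwise coprime, so CRT works modulo lcm(m_i) when all pairwise compatibility conditions hold.
Pairwise compatibility: gcd(m_i, m_j) must divide a_i - a_j for every pair.
Merge one congruence at a time:
  Start: x ≡ 8 (mod 9).
  Combine with x ≡ 2 (mod 21): gcd(9, 21) = 3; 2 - 8 = -6, which IS divisible by 3, so compatible.
    Write x = 8 + 9·t and substitute into x ≡ 2 (mod 21): 9·t ≡ 2 − 8 = -6 (mod 21).
    Divide the congruence (and modulus) by g = 3: 3·t ≡ -2 (mod 7).
    Reduce coefficients mod 7: 3·t ≡ 5 (mod 7).
    The inverse of 3 mod 7 is 5 (since 3·5 = 15 = 2·7 + 1), so t ≡ 5·5 = 25 ≡ 4 (mod 7).
    Then x = 8 + 9·4 = 44, valid modulo lcm(9, 21) = 63: x ≡ 44 (mod 63).
  Combine with x ≡ 2 (mod 12): gcd(63, 12) = 3; 2 - 44 = -42, which IS divisible by 3, so compatible.
    Write x = 44 + 63·t and substitute into x ≡ 2 (mod 12): 63·t ≡ 2 − 44 = -42 (mod 12).
    Divide the congruence (and modulus) by g = 3: 21·t ≡ -14 (mod 4).
    Reduce coefficients mod 4: 1·t ≡ 2 (mod 4).
    So t ≡ 2 (mod 4).
    Then x = 44 + 63·2 = 170, valid modulo lcm(63, 12) = 252: x ≡ 170 (mod 252).
Verify: 170 mod 9 = 8, 170 mod 21 = 2, 170 mod 12 = 2.

x ≡ 170 (mod 252).


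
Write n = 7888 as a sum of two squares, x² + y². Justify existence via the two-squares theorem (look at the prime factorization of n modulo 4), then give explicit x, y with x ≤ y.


Step 1: Factor n = 7888 = 2^4 · 17 · 29.
Step 2: Check the mod-4 condition on each prime factor: 2 = 2 (special); 17 ≡ 1 (mod 4), exponent 1; 29 ≡ 1 (mod 4), exponent 1.
All primes ≡ 3 (mod 4) appear to even exponent (or don't appear), so by the two-squares theorem n IS expressible as a sum of two squares.
Step 3: Build a representation. Group n = k² · m with k = 4 and m = 17 · 29 = 493 (a product of primes ≡ 1 (mod 4)); a representation of m scales to one of n via (k·x)² + (k·y)² = k²(x² + y²). Each prime p ≡ 1 (mod 4) is itself a sum of two squares; find a² by testing p − a² for a perfect square:
  17: 17 − 1² = 16 = 4² ⇒ 17 = 1² + 4².
  29: 29 − 1² = 28, 29 − 2² = 25 = 5² ⇒ 29 = 2² + 5².
  Combine using the Brahmagupta–Fibonacci identity (a² + b²)(c² + d²) = (ac − bd)² + (ad + bc)² = (ac + bd)² + (ad − bc)²:
  17 · 29 = 493: from (1² + 4²)(2² + 5²), take (1·2 − 4·5, 1·5 + 4·2) = (2 − 20, 5 + 8) = (-18, 13); dropping signs (only squares matter) gives (18, 13); check 18² + 13² = 324 + 169 = 493 ✓.
  Scale by k = 4: (4·18, 4·13) = (72, 52).
Step 4: Order so x ≤ y and verify: 52² + 72² = 2704 + 5184 = 7888 = n. ✓

n = 7888 = 52² + 72² (one valid representation with x ≤ y).
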